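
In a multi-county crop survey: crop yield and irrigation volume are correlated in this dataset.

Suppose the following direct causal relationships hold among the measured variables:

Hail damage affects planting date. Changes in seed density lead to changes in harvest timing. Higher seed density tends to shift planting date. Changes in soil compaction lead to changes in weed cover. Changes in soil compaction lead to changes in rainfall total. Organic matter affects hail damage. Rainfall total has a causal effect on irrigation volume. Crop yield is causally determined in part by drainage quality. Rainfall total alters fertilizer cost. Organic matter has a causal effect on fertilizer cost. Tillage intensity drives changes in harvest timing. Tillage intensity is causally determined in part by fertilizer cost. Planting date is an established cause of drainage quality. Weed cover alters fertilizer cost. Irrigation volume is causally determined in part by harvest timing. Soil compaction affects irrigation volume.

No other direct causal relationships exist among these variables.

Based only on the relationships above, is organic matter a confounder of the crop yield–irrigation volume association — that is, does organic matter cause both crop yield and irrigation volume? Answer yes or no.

Organic matter has a causal path to crop yield (organic matter → hail damage → planting date → drainage quality → crop yield) and to irrigation volume (organic matter → fertilizer cost → tillage intensity → harvest timing → irrigation volume), so it is a common cause of both — a confounder.

yes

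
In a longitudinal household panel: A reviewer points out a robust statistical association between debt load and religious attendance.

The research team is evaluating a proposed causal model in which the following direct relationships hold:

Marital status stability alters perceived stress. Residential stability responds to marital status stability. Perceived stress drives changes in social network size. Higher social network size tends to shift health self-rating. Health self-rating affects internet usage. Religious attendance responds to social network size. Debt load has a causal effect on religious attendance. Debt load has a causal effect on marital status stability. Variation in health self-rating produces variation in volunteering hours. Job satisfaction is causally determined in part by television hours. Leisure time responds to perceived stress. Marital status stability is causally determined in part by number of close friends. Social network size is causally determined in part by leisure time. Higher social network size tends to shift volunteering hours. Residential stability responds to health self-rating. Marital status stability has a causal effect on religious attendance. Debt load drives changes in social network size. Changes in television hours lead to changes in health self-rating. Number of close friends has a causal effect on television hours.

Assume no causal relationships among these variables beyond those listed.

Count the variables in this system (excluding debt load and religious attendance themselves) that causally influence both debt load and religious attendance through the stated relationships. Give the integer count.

No listed variable has a causal path to both debt load and religious attendance, so there are no common causes.

0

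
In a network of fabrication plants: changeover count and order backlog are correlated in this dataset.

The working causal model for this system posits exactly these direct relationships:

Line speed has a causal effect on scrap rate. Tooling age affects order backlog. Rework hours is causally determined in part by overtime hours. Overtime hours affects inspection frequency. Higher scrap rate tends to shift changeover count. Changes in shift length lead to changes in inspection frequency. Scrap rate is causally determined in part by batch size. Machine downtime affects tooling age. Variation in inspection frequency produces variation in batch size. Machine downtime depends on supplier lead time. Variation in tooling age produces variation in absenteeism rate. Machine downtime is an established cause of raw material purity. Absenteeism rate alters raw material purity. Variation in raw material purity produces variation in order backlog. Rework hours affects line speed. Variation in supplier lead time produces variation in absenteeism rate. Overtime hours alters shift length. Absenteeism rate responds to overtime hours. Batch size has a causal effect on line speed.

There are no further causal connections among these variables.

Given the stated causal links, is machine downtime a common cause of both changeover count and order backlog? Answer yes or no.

no

Machine downtime has no stated causal path to changeover count. A confounder must cause both variables, so machine downtime does not qualify.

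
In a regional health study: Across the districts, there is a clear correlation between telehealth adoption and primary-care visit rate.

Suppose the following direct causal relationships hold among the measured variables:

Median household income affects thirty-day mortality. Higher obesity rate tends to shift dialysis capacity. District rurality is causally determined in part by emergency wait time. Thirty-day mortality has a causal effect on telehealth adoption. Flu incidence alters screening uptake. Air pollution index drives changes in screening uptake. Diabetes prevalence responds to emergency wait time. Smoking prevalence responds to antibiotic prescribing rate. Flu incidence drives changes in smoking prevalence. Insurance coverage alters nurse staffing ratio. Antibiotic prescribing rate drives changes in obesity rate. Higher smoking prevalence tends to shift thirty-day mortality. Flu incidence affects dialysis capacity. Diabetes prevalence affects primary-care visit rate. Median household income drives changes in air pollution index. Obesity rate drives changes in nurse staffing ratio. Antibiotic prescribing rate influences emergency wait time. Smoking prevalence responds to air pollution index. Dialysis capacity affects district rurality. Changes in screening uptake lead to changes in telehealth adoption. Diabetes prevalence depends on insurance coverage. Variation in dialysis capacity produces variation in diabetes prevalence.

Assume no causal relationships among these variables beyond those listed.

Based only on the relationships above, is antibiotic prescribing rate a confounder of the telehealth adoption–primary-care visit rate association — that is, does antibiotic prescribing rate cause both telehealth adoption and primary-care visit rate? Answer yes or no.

Antibiotic prescribing rate has a causal path to telehealth adoption (antibiotic prescribing rate → smoking prevalence → thirty-day mortality → telehealth adoption) and to primary-care visit rate (antibiotic prescribing rate → emergency wait time → diabetes prevalence → primary-care visit rate), so it is a common cause of both — a confounder.

yes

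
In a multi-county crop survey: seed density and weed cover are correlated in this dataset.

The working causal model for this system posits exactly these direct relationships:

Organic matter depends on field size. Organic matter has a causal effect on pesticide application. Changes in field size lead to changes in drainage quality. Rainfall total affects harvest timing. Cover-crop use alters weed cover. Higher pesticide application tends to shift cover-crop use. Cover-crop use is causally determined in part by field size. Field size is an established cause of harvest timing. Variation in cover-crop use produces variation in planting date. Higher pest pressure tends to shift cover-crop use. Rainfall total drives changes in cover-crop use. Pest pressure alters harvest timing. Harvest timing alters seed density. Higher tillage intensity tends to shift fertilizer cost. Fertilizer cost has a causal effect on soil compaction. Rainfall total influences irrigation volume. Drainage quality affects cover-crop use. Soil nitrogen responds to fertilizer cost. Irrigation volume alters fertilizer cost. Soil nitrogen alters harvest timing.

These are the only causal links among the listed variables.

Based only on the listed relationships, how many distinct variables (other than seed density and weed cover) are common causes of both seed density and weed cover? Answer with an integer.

3

The common causes are: field size (to seed density via field size → harvest timing → seed density; to weed cover via field size → cover-crop use → weed cover); pest pressure (to seed density via pest pressure → harvest timing → seed density; to weed cover via pest pressure → cover-crop use → weed cover); rainfall total (to seed density via rainfall total → harvest timing → seed density; to weed cover via rainfall total → cover-crop use → weed cover).
Every other variable lacks a causal path to at least one of seed density and weed cover.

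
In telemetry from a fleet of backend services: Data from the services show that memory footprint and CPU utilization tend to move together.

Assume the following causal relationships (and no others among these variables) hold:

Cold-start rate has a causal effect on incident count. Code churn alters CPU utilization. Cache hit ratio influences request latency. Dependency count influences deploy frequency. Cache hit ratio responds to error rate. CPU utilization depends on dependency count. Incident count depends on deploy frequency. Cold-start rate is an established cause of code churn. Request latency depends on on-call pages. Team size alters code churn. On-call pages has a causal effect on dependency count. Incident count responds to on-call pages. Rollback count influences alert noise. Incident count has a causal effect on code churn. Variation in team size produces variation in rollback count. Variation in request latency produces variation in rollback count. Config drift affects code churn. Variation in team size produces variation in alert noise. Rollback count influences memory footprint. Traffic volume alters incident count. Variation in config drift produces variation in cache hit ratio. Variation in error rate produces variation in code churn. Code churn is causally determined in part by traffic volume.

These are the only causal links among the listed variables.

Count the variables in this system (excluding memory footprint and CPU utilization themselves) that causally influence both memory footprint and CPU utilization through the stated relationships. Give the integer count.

4

The common causes are: config drift (to memory footprint via config drift → cache hit ratio → request latency → rollback count → memory footprint; to CPU utilization via config drift → code churn → CPU utilization); error rate (to memory footprint via error rate → cache hit ratio → request latency → rollback count → memory footprint; to CPU utilization via error rate → code churn → CPU utilization); on-call pages (to memory footprint via on-call pages → request latency → rollback count → memory footprint; to CPU utilization via on-call pages → dependency count → CPU utilization); team size (to memory footprint via team size → rollback count → memory footprint; to CPU utilization via team size → code churn → CPU utilization).
Every other variable lacks a causal path to at least one of memory footprint and CPU utilization.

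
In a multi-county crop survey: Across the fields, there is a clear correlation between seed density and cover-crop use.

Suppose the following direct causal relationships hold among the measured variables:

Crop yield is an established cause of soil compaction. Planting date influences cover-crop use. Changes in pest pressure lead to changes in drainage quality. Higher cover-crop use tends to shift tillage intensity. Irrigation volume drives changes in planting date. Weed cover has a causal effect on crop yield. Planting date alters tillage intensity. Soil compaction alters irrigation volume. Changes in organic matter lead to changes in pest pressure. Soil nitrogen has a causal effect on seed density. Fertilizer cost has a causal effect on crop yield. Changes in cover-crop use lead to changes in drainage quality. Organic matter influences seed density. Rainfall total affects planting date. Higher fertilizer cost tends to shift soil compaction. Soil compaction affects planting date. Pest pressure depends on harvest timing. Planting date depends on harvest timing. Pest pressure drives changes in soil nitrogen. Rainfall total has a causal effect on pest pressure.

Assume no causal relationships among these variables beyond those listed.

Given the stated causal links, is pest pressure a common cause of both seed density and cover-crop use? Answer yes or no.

Pest pressure has no stated causal path to cover-crop use. A confounder must cause both variables, so pest pressure does not qualify.

no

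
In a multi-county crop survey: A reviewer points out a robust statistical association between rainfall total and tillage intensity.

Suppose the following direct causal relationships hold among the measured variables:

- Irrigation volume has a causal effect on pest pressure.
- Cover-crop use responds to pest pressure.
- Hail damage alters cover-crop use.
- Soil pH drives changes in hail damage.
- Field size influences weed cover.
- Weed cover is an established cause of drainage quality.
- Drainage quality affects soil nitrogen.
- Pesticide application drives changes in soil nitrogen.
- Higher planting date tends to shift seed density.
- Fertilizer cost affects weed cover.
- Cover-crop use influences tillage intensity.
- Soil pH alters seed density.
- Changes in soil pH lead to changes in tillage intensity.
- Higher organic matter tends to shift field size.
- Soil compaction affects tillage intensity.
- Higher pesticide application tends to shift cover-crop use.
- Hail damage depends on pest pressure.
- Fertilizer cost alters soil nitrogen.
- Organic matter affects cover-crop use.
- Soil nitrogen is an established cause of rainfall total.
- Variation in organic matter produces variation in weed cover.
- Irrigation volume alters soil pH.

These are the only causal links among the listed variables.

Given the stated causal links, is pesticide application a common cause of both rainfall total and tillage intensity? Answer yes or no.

yes

Pesticide application has a causal path to rainfall total (pesticide application → soil nitrogen → rainfall total) and to tillage intensity (pesticide application → cover-crop use → tillage intensity), so it is a common cause of both — a confounder.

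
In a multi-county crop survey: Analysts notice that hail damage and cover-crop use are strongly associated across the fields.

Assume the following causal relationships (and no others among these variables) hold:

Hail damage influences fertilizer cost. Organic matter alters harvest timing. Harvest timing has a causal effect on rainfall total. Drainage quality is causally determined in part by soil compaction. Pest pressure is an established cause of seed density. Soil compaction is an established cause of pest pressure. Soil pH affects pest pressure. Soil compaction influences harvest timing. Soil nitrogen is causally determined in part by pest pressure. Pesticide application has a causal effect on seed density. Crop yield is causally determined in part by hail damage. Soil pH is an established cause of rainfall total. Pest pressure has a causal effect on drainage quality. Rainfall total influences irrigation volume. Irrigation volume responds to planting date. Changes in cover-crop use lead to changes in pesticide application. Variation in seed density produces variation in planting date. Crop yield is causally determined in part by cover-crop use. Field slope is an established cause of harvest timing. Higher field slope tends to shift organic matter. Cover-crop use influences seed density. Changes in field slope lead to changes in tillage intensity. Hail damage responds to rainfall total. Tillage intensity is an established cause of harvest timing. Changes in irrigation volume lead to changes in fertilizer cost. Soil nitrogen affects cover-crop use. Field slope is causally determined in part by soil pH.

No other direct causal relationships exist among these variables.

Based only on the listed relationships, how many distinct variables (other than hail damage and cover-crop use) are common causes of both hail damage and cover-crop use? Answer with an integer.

The common causes are: soil compaction (to hail damage via soil compaction → harvest timing → rainfall total → hail damage; to cover-crop use via soil compaction → pest pressure → soil nitrogen → cover-crop use); soil pH (to hail damage via soil pH → rainfall total → hail damage; to cover-crop use via soil pH → pest pressure → soil nitrogen → cover-crop use).
Every other variable lacks a causal path to at least one of hail damage and cover-crop use.

2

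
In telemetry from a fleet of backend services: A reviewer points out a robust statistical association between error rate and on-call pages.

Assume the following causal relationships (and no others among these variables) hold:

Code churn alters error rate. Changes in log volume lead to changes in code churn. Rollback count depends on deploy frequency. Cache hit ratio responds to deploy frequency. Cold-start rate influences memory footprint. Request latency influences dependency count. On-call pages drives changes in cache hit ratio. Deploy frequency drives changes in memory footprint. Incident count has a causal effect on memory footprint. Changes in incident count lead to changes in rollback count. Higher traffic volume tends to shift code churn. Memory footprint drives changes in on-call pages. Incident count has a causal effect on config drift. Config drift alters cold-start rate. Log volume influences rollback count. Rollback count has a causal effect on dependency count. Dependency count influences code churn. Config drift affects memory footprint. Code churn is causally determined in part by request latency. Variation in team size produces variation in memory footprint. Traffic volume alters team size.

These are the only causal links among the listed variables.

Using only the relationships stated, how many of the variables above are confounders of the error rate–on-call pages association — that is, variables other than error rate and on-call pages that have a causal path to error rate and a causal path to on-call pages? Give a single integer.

3

The common causes are: deploy frequency (to error rate via deploy frequency → rollback count → dependency count → code churn → error rate; to on-call pages via deploy frequency → memory footprint → on-call pages); incident count (to error rate via incident count → rollback count → dependency count → code churn → error rate; to on-call pages via incident count → memory footprint → on-call pages); traffic volume (to error rate via traffic volume → code churn → error rate; to on-call pages via traffic volume → team size → memory footprint → on-call pages).
Every other variable lacks a causal path to at least one of error rate and on-call pages.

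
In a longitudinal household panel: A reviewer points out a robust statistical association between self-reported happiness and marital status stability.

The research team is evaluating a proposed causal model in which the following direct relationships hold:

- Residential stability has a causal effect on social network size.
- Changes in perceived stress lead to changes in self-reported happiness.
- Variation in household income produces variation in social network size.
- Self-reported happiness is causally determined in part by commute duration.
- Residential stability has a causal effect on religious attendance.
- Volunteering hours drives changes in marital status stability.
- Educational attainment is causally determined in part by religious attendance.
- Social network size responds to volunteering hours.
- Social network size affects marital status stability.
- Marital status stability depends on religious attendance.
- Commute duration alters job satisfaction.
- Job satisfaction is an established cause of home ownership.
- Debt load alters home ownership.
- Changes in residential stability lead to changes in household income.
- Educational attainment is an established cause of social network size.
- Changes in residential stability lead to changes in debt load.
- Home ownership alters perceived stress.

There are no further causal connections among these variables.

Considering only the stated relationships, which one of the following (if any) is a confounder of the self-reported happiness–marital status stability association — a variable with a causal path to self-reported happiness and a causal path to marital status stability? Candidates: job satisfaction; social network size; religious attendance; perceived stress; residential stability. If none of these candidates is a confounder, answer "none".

residential stability

Residential stability causes self-reported happiness (residential stability → debt load → home ownership → perceived stress → self-reported happiness) and also causes marital status stability (residential stability → religious attendance → marital status stability); it is a common cause of both.
Each of the other candidates lacks a causal path to at least one of self-reported happiness and marital status stability, so they do not confound the relationship.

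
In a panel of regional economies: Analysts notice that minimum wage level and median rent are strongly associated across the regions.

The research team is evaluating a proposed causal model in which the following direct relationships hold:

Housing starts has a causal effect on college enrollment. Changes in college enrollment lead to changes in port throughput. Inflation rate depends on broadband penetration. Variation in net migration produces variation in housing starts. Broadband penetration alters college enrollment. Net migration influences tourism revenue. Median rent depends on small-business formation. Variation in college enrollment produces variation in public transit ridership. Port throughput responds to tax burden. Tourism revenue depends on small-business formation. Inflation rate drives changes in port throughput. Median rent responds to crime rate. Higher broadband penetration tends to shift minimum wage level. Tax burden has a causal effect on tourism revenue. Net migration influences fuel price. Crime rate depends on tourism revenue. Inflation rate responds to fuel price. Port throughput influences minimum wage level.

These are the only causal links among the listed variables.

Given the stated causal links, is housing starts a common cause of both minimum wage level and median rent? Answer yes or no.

no

Housing starts has no stated causal path to median rent. A confounder must cause both variables, so housing starts does not qualify.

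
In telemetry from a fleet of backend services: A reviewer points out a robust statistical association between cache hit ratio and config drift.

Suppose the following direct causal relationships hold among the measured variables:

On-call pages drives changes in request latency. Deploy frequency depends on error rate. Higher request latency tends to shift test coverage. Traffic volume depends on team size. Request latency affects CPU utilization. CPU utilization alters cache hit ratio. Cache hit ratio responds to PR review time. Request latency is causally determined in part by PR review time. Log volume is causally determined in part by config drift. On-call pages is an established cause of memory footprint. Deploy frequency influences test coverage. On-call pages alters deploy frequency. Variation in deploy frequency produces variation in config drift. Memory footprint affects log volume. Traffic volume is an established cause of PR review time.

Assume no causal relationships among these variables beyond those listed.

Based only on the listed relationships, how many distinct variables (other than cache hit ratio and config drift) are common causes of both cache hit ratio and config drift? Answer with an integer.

1

The common causes are: on-call pages (to cache hit ratio via on-call pages → request latency → CPU utilization → cache hit ratio; to config drift via on-call pages → deploy frequency → config drift).
Every other variable lacks a causal path to at least one of cache hit ratio and config drift.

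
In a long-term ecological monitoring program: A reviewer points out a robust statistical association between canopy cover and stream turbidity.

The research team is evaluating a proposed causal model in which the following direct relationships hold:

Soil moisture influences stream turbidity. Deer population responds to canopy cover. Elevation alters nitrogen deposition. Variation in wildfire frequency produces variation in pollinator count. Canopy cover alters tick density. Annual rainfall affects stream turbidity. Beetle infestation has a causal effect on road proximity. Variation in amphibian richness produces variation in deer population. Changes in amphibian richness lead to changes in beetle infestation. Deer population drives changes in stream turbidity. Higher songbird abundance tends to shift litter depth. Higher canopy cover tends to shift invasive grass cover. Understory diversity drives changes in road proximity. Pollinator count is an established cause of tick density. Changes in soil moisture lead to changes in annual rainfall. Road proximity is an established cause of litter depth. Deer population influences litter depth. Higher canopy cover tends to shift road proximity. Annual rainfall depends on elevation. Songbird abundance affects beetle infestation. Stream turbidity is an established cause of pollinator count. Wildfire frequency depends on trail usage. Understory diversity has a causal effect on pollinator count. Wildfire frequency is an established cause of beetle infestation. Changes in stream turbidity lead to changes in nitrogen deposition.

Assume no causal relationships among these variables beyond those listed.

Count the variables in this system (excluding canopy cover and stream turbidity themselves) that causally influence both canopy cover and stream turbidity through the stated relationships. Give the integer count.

No listed variable has a causal path to both canopy cover and stream turbidity, so there are no common causes.

0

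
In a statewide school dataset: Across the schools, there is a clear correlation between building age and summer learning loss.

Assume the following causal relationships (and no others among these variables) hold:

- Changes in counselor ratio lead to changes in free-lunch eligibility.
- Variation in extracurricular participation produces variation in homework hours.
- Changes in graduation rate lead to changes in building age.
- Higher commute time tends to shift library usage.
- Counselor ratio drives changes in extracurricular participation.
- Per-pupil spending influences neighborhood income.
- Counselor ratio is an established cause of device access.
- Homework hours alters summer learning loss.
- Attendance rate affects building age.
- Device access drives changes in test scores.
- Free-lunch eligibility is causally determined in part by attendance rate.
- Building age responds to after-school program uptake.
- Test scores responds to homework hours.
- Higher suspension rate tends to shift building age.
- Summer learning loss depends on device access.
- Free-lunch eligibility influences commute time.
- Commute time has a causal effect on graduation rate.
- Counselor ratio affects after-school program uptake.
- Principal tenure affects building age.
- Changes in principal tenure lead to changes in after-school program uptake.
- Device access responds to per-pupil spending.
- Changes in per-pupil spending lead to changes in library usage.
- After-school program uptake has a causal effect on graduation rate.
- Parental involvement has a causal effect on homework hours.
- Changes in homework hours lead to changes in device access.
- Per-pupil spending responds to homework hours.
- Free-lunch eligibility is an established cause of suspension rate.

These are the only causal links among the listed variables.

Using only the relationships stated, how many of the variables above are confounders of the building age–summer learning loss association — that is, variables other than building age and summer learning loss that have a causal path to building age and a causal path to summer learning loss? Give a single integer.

The common causes are: counselor ratio (to building age via counselor ratio → after-school program uptake → building age; to summer learning loss via counselor ratio → device access → summer learning loss).
Every other variable lacks a causal path to at least one of building age and summer learning loss.

1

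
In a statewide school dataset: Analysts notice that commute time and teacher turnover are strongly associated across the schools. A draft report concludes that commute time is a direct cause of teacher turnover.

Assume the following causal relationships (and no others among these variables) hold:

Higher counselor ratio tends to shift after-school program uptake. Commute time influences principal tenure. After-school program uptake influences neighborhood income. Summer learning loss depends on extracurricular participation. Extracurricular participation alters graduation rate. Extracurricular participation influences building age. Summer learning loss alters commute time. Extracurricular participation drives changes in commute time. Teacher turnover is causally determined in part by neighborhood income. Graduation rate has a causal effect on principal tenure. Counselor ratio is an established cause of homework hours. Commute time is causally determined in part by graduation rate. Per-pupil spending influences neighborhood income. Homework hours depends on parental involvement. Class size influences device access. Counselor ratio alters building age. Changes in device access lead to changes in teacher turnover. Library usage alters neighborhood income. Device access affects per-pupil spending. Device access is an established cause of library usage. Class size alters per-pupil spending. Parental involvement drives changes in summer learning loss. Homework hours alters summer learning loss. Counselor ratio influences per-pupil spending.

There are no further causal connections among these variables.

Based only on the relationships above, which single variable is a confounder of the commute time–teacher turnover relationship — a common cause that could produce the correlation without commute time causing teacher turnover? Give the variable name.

Counselor ratio has a causal path to commute time (counselor ratio → homework hours → summer learning loss → commute time) and a separate causal path to teacher turnover (counselor ratio → after-school program uptake → neighborhood income → teacher turnover), so it is a common cause of both.
No stated relationship gives commute time a causal route to teacher turnover, so the correlation is explained by the shared upstream cause rather than a direct effect.

counselor ratio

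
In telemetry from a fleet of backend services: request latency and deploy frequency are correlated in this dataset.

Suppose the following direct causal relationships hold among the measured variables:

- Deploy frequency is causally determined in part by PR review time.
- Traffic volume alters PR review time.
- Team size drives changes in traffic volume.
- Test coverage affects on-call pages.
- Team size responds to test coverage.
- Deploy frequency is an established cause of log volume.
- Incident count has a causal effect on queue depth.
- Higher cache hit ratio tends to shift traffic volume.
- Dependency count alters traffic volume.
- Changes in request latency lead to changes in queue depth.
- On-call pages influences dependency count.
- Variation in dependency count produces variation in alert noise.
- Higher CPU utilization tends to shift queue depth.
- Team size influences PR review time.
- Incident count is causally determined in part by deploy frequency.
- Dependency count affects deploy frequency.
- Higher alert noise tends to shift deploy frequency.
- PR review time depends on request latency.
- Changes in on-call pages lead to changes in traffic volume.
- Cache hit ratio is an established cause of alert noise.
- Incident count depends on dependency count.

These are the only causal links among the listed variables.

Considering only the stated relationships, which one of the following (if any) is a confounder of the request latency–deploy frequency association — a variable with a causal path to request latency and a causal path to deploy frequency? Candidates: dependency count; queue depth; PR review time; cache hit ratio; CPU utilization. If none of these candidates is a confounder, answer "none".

none

None of the listed candidates has causal paths to both request latency and deploy frequency in the stated relationships, so none is a common cause.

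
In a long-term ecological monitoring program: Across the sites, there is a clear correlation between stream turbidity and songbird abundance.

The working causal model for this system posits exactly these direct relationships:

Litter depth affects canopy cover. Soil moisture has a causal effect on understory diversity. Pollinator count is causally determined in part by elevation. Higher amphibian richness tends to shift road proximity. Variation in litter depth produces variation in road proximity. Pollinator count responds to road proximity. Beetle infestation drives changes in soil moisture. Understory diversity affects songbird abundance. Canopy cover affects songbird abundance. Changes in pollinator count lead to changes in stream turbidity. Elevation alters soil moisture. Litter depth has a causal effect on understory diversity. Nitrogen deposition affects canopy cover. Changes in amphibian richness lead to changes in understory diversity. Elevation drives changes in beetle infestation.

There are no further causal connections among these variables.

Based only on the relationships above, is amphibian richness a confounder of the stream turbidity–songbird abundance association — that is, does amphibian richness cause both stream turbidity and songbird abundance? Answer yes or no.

yes

Amphibian richness has a causal path to stream turbidity (amphibian richness → road proximity → pollinator count → stream turbidity) and to songbird abundance (amphibian richness → understory diversity → songbird abundance), so it is a common cause of both — a confounder.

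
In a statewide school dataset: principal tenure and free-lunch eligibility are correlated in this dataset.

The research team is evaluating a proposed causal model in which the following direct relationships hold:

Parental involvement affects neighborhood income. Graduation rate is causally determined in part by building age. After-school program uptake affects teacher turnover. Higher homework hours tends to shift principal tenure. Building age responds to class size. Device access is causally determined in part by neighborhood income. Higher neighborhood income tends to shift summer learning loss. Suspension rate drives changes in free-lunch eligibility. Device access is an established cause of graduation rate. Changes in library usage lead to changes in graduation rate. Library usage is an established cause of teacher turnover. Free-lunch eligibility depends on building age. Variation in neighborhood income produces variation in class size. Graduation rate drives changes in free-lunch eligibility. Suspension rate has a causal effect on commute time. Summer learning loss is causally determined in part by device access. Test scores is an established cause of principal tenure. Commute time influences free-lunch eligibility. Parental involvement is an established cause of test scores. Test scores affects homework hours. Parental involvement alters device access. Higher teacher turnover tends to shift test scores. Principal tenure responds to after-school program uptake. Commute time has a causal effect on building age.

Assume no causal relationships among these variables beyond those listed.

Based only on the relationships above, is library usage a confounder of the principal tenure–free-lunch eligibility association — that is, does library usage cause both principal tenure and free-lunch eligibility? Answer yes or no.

yes

Library usage has a causal path to principal tenure (library usage → teacher turnover → test scores → principal tenure) and to free-lunch eligibility (library usage → graduation rate → free-lunch eligibility), so it is a common cause of both — a confounder.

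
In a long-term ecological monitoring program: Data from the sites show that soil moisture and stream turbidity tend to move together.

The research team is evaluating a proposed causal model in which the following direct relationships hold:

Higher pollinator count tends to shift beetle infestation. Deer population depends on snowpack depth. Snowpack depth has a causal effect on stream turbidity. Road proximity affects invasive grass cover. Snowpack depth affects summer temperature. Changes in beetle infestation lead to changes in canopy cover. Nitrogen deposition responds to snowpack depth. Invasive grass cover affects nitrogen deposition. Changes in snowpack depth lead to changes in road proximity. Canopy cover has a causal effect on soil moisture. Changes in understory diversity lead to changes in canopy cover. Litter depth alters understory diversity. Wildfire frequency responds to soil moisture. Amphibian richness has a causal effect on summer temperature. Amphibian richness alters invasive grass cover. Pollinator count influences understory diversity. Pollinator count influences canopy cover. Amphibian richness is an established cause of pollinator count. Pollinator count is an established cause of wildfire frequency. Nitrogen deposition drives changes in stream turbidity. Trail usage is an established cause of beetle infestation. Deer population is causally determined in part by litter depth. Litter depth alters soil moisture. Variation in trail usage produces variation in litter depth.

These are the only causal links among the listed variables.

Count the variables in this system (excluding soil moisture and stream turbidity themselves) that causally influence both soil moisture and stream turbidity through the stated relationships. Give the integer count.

1

The common causes are: amphibian richness (to soil moisture via amphibian richness → pollinator count → canopy cover → soil moisture; to stream turbidity via amphibian richness → invasive grass cover → nitrogen deposition → stream turbidity).
Every other variable lacks a causal path to at least one of soil moisture and stream turbidity.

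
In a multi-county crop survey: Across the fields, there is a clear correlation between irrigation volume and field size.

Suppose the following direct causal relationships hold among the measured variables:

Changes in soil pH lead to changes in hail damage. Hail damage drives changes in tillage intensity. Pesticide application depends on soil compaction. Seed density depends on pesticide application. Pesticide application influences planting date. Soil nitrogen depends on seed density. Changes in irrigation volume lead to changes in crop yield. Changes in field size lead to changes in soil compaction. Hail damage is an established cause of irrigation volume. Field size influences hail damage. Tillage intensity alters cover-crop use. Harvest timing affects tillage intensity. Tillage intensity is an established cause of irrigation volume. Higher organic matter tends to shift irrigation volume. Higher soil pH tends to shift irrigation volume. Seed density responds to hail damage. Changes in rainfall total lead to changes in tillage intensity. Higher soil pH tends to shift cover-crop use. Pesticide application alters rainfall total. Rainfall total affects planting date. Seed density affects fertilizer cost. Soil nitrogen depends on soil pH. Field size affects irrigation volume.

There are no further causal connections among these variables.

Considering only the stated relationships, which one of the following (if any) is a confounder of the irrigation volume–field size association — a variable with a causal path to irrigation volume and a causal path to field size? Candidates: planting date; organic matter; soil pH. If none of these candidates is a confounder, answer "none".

None of the listed candidates has causal paths to both irrigation volume and field size in the stated relationships, so none is a common cause.

none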